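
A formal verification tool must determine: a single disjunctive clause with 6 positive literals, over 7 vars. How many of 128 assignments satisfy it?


Step 1: Total=2^7=128
Step 2: Unsat when all 6 false: 2^1=2
Step 3: Sat=128-2=126

126


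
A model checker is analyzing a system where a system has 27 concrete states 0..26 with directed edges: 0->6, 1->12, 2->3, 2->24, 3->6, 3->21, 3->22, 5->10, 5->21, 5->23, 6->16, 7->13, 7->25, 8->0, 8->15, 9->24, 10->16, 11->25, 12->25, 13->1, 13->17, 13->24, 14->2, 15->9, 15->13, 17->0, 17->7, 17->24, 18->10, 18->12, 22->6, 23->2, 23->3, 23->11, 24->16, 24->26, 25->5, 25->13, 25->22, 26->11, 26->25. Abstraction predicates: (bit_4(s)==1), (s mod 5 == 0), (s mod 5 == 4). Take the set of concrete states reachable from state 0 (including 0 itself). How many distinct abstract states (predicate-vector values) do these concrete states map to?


BFS from 0:
Concrete reachable: {0, 6, 16}
Abstract via predicates (bit_4(s)==1), (s mod 5 == 0), (s mod 5 == 4):
  (0,0,0) <- {6}
  (0,1,0) <- {0}
  (1,0,0) <- {16}
Distinct abstract states = 3

3


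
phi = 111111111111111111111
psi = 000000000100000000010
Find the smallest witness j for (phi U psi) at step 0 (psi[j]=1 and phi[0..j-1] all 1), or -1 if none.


(phi U psi) at 0: need smallest j with psi[j]=1 and phi[i]=1 for all i in [0,j).
Scan from step 0:
  step 0: phi=1, psi=0 -> continue
  step 1: phi=1, psi=0 -> continue
  step 2: phi=1, psi=0 -> continue
  step 3: phi=1, psi=0 -> continue
  step 9: psi=1 and phi held for [0,9) -> witness found
Witness step = 9

9


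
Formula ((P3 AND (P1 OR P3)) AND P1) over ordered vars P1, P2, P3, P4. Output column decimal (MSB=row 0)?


Formula: ((P3 AND (P1 OR P3)) AND P1) over P1, P2, P3, P4 (16 rows)
Evaluate each row (bits = P1,P2,P3,P4, MSB first):
  row 0 [0000]: ((0 AND (0 OR 0)) AND 0) -> 0
  row 1 [0001]: ((0 AND (0 OR 0)) AND 0) -> 0
  row 2 [0010]: ((1 AND (0 OR 1)) AND 0) -> 0
  row 3 [0011]: ((1 AND (0 OR 1)) AND 0) -> 0
  row 4 [0100]: ((0 AND (0 OR 0)) AND 0) -> 0
  row 5 [0101]: ((0 AND (0 OR 0)) AND 0) -> 0
  row 6 [0110]: ((1 AND (0 OR 1)) AND 0) -> 0
  row 7 [0111]: ((1 AND (0 OR 1)) AND 0) -> 0
  row 8 [1000]: ((0 AND (1 OR 0)) AND 1) -> 0
  row 9 [1001]: ((0 AND (1 OR 0)) AND 1) -> 0
  row 10 [1010]: ((1 AND (1 OR 1)) AND 1) -> 1
  row 11 [1011]: ((1 AND (1 OR 1)) AND 1) -> 1
  row 12 [1100]: ((0 AND (1 OR 0)) AND 1) -> 0
  row 13 [1101]: ((0 AND (1 OR 0)) AND 1) -> 0
  row 14 [1110]: ((1 AND (1 OR 1)) AND 1) -> 1
  row 15 [1111]: ((1 AND (1 OR 1)) AND 1) -> 1
Full result column, 4 rows per line (P1,P2 fixed per line; P3,P4 runs 00..11 left to right):
  rows 0-3 [P1,P2=00]: 0000  = hex 0
  rows 4-7 [P1,P2=01]: 0000  = hex 0
  rows 8-11 [P1,P2=10]: 0011  = hex 3
  rows 12-15 [P1,P2=11]: 0011  = hex 3
Output column (row 0 .. row 15) = 0000000000110011
Output column grouped in 4s = 0000 0000 0011 0011 = 0x0033
Convert to decimal digit by digit (value = value*16 + digit):
  0 -> 0
  0*16 + 0 = 0
  0*16 + 3 = 3
  3*16 + 3 = 51
Decimal = 51

51


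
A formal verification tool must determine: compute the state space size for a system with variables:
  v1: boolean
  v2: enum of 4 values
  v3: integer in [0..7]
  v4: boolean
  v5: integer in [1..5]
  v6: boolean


State space = product of domain sizes of all variables.
Domain sizes:
  v1 (boolean): 2
  v2 (enum of 4 values): 4
  v3 (integer in [0..7]): 8
  v4 (boolean): 2
  v5 (integer in [1..5]): 5
  v6 (boolean): 2
Product = 2 * 4 * 8 * 2 * 5 * 2 = 1280

1280


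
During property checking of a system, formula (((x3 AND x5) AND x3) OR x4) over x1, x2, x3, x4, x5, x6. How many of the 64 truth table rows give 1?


Formula: (((x3 AND x5) AND x3) OR x4) over 6 vars (64 rows)
Evaluate each row (x1, x2, x3, x4, x5, x6 as bits, MSB first):
  row 0 [000000]: (((0 AND 0) AND 0) OR 0) -> 0
  row 1 [000001]: (((0 AND 0) AND 0) OR 0) -> 0
  row 2 [000010]: (((0 AND 1) AND 0) OR 0) -> 0
  row 3 [000011]: (((0 AND 1) AND 0) OR 0) -> 0
  row 4 [000100]: (((0 AND 0) AND 0) OR 1) -> 1
  (every remaining row is evaluated the same way; all 64 results are listed next)
Full result column, 8 rows per line (x1,x2,x3 fixed per line; x4,x5,x6 runs 000..111 left to right):
  rows 0-7 [x1,x2,x3=000]: 00001111  (ones: 4)
  rows 8-15 [x1,x2,x3=001]: 00111111  (ones: 6)
  rows 16-23 [x1,x2,x3=010]: 00001111  (ones: 4)
  rows 24-31 [x1,x2,x3=011]: 00111111  (ones: 6)
  rows 32-39 [x1,x2,x3=100]: 00001111  (ones: 4)
  rows 40-47 [x1,x2,x3=101]: 00111111  (ones: 6)
  rows 48-55 [x1,x2,x3=110]: 00001111  (ones: 4)
  rows 56-63 [x1,x2,x3=111]: 00111111  (ones: 6)
Count of 1-rows = 4+6+4+6+4+6+4+6 = 40

40


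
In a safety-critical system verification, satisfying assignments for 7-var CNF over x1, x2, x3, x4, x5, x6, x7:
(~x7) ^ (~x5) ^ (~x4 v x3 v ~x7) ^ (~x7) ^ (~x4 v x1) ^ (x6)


CNF with 6 clauses over 7 vars (128 assignments).
An assignment satisfies CNF iff every clause has >=1 true literal.
Check each row (bits = x1,x2,x3,x4,x5,x6,x7; clause T/F shown):
  row 0 [0000000]: clauses=TTTTTF -> 0
  row 1 [0000001]: clauses=FTTFTF -> 0
  row 2 [0000010]: clauses=TTTTTT -> 1
  row 3 [0000011]: clauses=FTTFTT -> 0
  row 4 [0000100]: clauses=TFTTTF -> 0
  (every remaining row is evaluated the same way; all 128 results are listed next)
Full result column, 8 rows per line (x1,x2,x3,x4 fixed per line; x5,x6,x7 runs 000..111 left to right):
  rows 0-7 [x1,x2,x3,x4=0000]: 00100000  (ones: 1)
  rows 8-15 [x1,x2,x3,x4=0001]: 00000000  (ones: 0)
  rows 16-23 [x1,x2,x3,x4=0010]: 00100000  (ones: 1)
  rows 24-31 [x1,x2,x3,x4=0011]: 00000000  (ones: 0)
  rows 32-39 [x1,x2,x3,x4=0100]: 00100000  (ones: 1)
  rows 40-47 [x1,x2,x3,x4=0101]: 00000000  (ones: 0)
  rows 48-55 [x1,x2,x3,x4=0110]: 00100000  (ones: 1)
  rows 56-63 [x1,x2,x3,x4=0111]: 00000000  (ones: 0)
  rows 64-71 [x1,x2,x3,x4=1000]: 00100000  (ones: 1)
  rows 72-79 [x1,x2,x3,x4=1001]: 00100000  (ones: 1)
  rows 80-87 [x1,x2,x3,x4=1010]: 00100000  (ones: 1)
  rows 88-95 [x1,x2,x3,x4=1011]: 00100000  (ones: 1)
  rows 96-103 [x1,x2,x3,x4=1100]: 00100000  (ones: 1)
  rows 104-111 [x1,x2,x3,x4=1101]: 00100000  (ones: 1)
  rows 112-119 [x1,x2,x3,x4=1110]: 00100000  (ones: 1)
  rows 120-127 [x1,x2,x3,x4=1111]: 00100000  (ones: 1)
Satisfying assignments = 1+0+1+0+1+0+1+0+1+1+1+1+1+1+1+1 = 12

12


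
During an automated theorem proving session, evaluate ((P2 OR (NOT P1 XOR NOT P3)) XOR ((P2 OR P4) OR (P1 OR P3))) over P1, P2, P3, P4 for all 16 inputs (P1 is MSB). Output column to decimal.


Formula: ((P2 OR (NOT P1 XOR NOT P3)) XOR ((P2 OR P4) OR (P1 OR P3))) over P1, P2, P3, P4 (16 rows)
Evaluate each row (bits = P1,P2,P3,P4, MSB first):
  row 0 [0000]: ((0 OR (NOT 0 XOR NOT 0)) XOR ((0 OR 0) OR (0 OR 0))) -> 0
  row 1 [0001]: ((0 OR (NOT 0 XOR NOT 0)) XOR ((0 OR 1) OR (0 OR 0))) -> 1
  row 2 [0010]: ((0 OR (NOT 0 XOR NOT 1)) XOR ((0 OR 0) OR (0 OR 1))) -> 0
  row 3 [0011]: ((0 OR (NOT 0 XOR NOT 1)) XOR ((0 OR 1) OR (0 OR 1))) -> 0
  row 4 [0100]: ((1 OR (NOT 0 XOR NOT 0)) XOR ((1 OR 0) OR (0 OR 0))) -> 0
  row 5 [0101]: ((1 OR (NOT 0 XOR NOT 0)) XOR ((1 OR 1) OR (0 OR 0))) -> 0
  row 6 [0110]: ((1 OR (NOT 0 XOR NOT 1)) XOR ((1 OR 0) OR (0 OR 1))) -> 0
  row 7 [0111]: ((1 OR (NOT 0 XOR NOT 1)) XOR ((1 OR 1) OR (0 OR 1))) -> 0
  row 8 [1000]: ((0 OR (NOT 1 XOR NOT 0)) XOR ((0 OR 0) OR (1 OR 0))) -> 0
  row 9 [1001]: ((0 OR (NOT 1 XOR NOT 0)) XOR ((0 OR 1) OR (1 OR 0))) -> 0
  row 10 [1010]: ((0 OR (NOT 1 XOR NOT 1)) XOR ((0 OR 0) OR (1 OR 1))) -> 1
  row 11 [1011]: ((0 OR (NOT 1 XOR NOT 1)) XOR ((0 OR 1) OR (1 OR 1))) -> 1
  row 12 [1100]: ((1 OR (NOT 1 XOR NOT 0)) XOR ((1 OR 0) OR (1 OR 0))) -> 0
  row 13 [1101]: ((1 OR (NOT 1 XOR NOT 0)) XOR ((1 OR 1) OR (1 OR 0))) -> 0
  row 14 [1110]: ((1 OR (NOT 1 XOR NOT 1)) XOR ((1 OR 0) OR (1 OR 1))) -> 0
  row 15 [1111]: ((1 OR (NOT 1 XOR NOT 1)) XOR ((1 OR 1) OR (1 OR 1))) -> 0
Full result column, 4 rows per line (P1,P2 fixed per line; P3,P4 runs 00..11 left to right):
  rows 0-3 [P1,P2=00]: 0100  = hex 4
  rows 4-7 [P1,P2=01]: 0000  = hex 0
  rows 8-11 [P1,P2=10]: 0011  = hex 3
  rows 12-15 [P1,P2=11]: 0000  = hex 0
Output column (row 0 .. row 15) = 0100000000110000
Output column grouped in 4s = 0100 0000 0011 0000 = 0x4030
Convert to decimal digit by digit (value = value*16 + digit):
  4 -> 4
  4*16 + 0 = 64
  64*16 + 3 = 1027
  1027*16 + 0 = 16432
Decimal = 16432

16432


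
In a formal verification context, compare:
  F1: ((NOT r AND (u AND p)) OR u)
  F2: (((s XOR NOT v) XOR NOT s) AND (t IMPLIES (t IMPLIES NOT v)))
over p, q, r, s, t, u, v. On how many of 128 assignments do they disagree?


F1 = ((NOT r AND (u AND p)) OR u)
F2 = (((s XOR NOT v) XOR NOT s) AND (t IMPLIES (t IMPLIES NOT v)))
Evaluate both on each of 128 rows (bits = p,q,r,s,t,u,v):
  row 0 [0000000]: F1=0 F2=0 -> 0
  row 1 [0000001]: F1=0 F2=1 (differ) -> 1
  row 2 [0000010]: F1=1 F2=0 (differ) -> 1
  row 3 [0000011]: F1=1 F2=1 -> 0
  row 4 [0000100]: F1=0 F2=0 -> 0
  (every remaining row is evaluated the same way; all 128 results are listed next)
Full result column, 8 rows per line (p,q,r,s fixed per line; t,u,v runs 000..111 left to right):
  rows 0-7 [p,q,r,s=0000]: 01100011  (ones: 4)
  rows 8-15 [p,q,r,s=0001]: 01100011  (ones: 4)
  rows 16-23 [p,q,r,s=0010]: 01100011  (ones: 4)
  rows 24-31 [p,q,r,s=0011]: 01100011  (ones: 4)
  rows 32-39 [p,q,r,s=0100]: 01100011  (ones: 4)
  rows 40-47 [p,q,r,s=0101]: 01100011  (ones: 4)
  rows 48-55 [p,q,r,s=0110]: 01100011  (ones: 4)
  rows 56-63 [p,q,r,s=0111]: 01100011  (ones: 4)
  rows 64-71 [p,q,r,s=1000]: 01100011  (ones: 4)
  rows 72-79 [p,q,r,s=1001]: 01100011  (ones: 4)
  rows 80-87 [p,q,r,s=1010]: 01100011  (ones: 4)
  rows 88-95 [p,q,r,s=1011]: 01100011  (ones: 4)
  rows 96-103 [p,q,r,s=1100]: 01100011  (ones: 4)
  rows 104-111 [p,q,r,s=1101]: 01100011  (ones: 4)
  rows 112-119 [p,q,r,s=1110]: 01100011  (ones: 4)
  rows 120-127 [p,q,r,s=1111]: 01100011  (ones: 4)
Disagreements = 4+4+4+4+4+4+4+4+4+4+4+4+4+4+4+4 = 64

64


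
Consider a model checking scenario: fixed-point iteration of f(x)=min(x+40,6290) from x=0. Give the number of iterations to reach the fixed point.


Step 1: x=0, cap=6290, increment=40
Step 2: x grows by 40 each step until capped at 6290; fixed point is x=6290
Step 3: iterations = ceil(6290/40) = 158

158


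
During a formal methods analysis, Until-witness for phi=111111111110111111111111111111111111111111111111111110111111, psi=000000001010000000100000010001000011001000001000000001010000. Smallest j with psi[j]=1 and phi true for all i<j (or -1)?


(phi U psi) at 0: need smallest j with psi[j]=1 and phi[i]=1 for all i in [0,j).
Scan from step 0:
  step 0: phi=1, psi=0 -> continue
  step 1: phi=1, psi=0 -> continue
  step 2: phi=1, psi=0 -> continue
  step 3: phi=1, psi=0 -> continue
  step 8: psi=1 and phi held for [0,8) -> witness found
Witness step = 8

8


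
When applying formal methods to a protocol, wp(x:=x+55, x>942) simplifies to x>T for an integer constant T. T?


Formula: wp(x:=E, P) = P[E/x] (substitute E for x in postcondition)
Step 1: Postcondition: x>942
Step 2: Substitute x+55 for x: x+55>942
Step 3: Solve for x: x > 942-55 = 887

887


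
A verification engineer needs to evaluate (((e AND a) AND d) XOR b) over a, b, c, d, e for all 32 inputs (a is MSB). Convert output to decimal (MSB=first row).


Formula: (((e AND a) AND d) XOR b) over a, b, c, d, e (32 rows)
Evaluate each row (bits = a,b,c,d,e, MSB first):
  row 0 [00000]: (((0 AND 0) AND 0) XOR 0) -> 0
  row 1 [00001]: (((1 AND 0) AND 0) XOR 0) -> 0
  row 2 [00010]: (((0 AND 0) AND 1) XOR 0) -> 0
  row 3 [00011]: (((1 AND 0) AND 1) XOR 0) -> 0
  row 4 [00100]: (((0 AND 0) AND 0) XOR 0) -> 0
  row 5 [00101]: (((1 AND 0) AND 0) XOR 0) -> 0
  row 6 [00110]: (((0 AND 0) AND 1) XOR 0) -> 0
  row 7 [00111]: (((1 AND 0) AND 1) XOR 0) -> 0
  row 8 [01000]: (((0 AND 0) AND 0) XOR 1) -> 1
  row 9 [01001]: (((1 AND 0) AND 0) XOR 1) -> 1
  row 10 [01010]: (((0 AND 0) AND 1) XOR 1) -> 1
  row 11 [01011]: (((1 AND 0) AND 1) XOR 1) -> 1
  row 12 [01100]: (((0 AND 0) AND 0) XOR 1) -> 1
  row 13 [01101]: (((1 AND 0) AND 0) XOR 1) -> 1
  row 14 [01110]: (((0 AND 0) AND 1) XOR 1) -> 1
  row 15 [01111]: (((1 AND 0) AND 1) XOR 1) -> 1
  row 16 [10000]: (((0 AND 1) AND 0) XOR 0) -> 0
  row 17 [10001]: (((1 AND 1) AND 0) XOR 0) -> 0
  row 18 [10010]: (((0 AND 1) AND 1) XOR 0) -> 0
  row 19 [10011]: (((1 AND 1) AND 1) XOR 0) -> 1
  row 20 [10100]: (((0 AND 1) AND 0) XOR 0) -> 0
  row 21 [10101]: (((1 AND 1) AND 0) XOR 0) -> 0
  row 22 [10110]: (((0 AND 1) AND 1) XOR 0) -> 0
  row 23 [10111]: (((1 AND 1) AND 1) XOR 0) -> 1
  row 24 [11000]: (((0 AND 1) AND 0) XOR 1) -> 1
  row 25 [11001]: (((1 AND 1) AND 0) XOR 1) -> 1
  row 26 [11010]: (((0 AND 1) AND 1) XOR 1) -> 1
  row 27 [11011]: (((1 AND 1) AND 1) XOR 1) -> 0
  row 28 [11100]: (((0 AND 1) AND 0) XOR 1) -> 1
  row 29 [11101]: (((1 AND 1) AND 0) XOR 1) -> 1
  row 30 [11110]: (((0 AND 1) AND 1) XOR 1) -> 1
  row 31 [11111]: (((1 AND 1) AND 1) XOR 1) -> 0
Full result column, 4 rows per line (a,b,c fixed per line; d,e runs 00..11 left to right):
  rows 0-3 [a,b,c=000]: 0000  = hex 0
  rows 4-7 [a,b,c=001]: 0000  = hex 0
  rows 8-11 [a,b,c=010]: 1111  = hex F
  rows 12-15 [a,b,c=011]: 1111  = hex F
  rows 16-19 [a,b,c=100]: 0001  = hex 1
  rows 20-23 [a,b,c=101]: 0001  = hex 1
  rows 24-27 [a,b,c=110]: 1110  = hex E
  rows 28-31 [a,b,c=111]: 1110  = hex E
Output column (row 0 .. row 31) = 00000000111111110001000111101110
Output column grouped in 4s = 0000 0000 1111 1111 0001 0001 1110 1110 = 0x00FF11EE
Convert to decimal digit by digit (value = value*16 + digit):
  0 -> 0
  0*16 + 0 = 0
  0*16 + 15 (F) = 15
  15*16 + 15 (F) = 255
  255*16 + 1 = 4081
  4081*16 + 1 = 65297
  65297*16 + 14 (E) = 1044766
  1044766*16 + 14 (E) = 16716270
Decimal = 16716270

16716270


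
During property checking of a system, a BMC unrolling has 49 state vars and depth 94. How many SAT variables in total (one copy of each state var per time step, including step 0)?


BMC unrolls to depth k, creating one copy of each state var for steps 0..k.
Step count = 94 + 1 = 95 (steps 0 through 94)
Vars per step = 49
Total = 49 * 95 = 4655

4655


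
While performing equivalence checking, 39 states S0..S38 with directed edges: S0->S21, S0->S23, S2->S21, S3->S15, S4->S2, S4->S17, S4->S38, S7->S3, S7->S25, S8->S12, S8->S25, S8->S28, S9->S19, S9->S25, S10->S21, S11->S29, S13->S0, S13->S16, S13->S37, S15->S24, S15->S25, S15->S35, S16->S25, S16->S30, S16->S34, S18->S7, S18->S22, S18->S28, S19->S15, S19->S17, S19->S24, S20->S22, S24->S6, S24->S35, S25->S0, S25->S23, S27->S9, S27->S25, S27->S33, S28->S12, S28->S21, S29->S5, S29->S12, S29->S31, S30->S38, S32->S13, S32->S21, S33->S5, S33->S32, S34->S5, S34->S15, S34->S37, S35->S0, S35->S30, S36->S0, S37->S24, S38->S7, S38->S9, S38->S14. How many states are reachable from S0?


BFS from S0:
  layer 0: {S0}
  layer 1: {S21, S23}
Reachable set: {S0, S21, S23}
Count = 3

3


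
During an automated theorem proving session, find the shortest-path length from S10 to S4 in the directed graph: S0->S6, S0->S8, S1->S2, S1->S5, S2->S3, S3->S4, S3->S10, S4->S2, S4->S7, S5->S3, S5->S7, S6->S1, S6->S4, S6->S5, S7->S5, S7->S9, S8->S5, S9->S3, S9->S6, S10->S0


BFS layer-by-layer from S10:
  dist 0: {S10}
  dist 1: {S0}
  dist 2: {S6, S8}
  dist 3: {S1, S4, S5}
  -> S4 reached at distance 3
Shortest path length = 3

3


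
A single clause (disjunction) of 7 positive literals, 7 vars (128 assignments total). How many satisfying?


Step 1: Total=2^7=128
Step 2: Unsat when all 7 false: 2^0=1
Step 3: Sat=128-1=127

127


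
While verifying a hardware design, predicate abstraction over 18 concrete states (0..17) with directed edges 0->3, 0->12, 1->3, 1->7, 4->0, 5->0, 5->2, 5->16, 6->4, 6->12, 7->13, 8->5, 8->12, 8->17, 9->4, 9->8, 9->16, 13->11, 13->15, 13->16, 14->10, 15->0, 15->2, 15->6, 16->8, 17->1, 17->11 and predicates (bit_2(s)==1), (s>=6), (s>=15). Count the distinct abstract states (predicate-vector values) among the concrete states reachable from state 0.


BFS from 0:
Concrete reachable: {0, 3, 12}
Abstract via predicates (bit_2(s)==1), (s>=6), (s>=15):
  (0,0,0) <- {0, 3}
  (1,1,0) <- {12}
Distinct abstract states = 2

2


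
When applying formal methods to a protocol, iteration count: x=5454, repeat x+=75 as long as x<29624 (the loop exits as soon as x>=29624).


Step 1: x goes from 5454 toward 29624 by 75; the body runs while x<29624, so iterations = ceil((bound-start)/step)
Step 2: Distance=24170
Step 3: ceil(24170/75)=323

323


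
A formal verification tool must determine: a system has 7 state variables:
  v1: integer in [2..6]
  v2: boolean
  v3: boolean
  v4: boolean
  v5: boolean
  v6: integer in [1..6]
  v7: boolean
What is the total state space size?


State space = product of domain sizes of all variables.
Domain sizes:
  v1 (integer in [2..6]): 5
  v2 (boolean): 2
  v3 (boolean): 2
  v4 (boolean): 2
  v5 (boolean): 2
  v6 (integer in [1..6]): 6
  v7 (boolean): 2
Product = 5 * 2 * 2 * 2 * 2 * 6 * 2 = 960

960


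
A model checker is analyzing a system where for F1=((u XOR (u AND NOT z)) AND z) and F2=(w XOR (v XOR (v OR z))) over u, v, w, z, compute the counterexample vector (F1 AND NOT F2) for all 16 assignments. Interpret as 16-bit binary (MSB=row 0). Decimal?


F1 = ((u XOR (u AND NOT z)) AND z)
F2 = (w XOR (v XOR (v OR z)))
Counterexample to F1=>F2 is where F1=1 and F2=0.
Evaluate each row (bits = u,v,w,z, MSB first):
  row 0 [0000]: F1=0 F2=0 -> F1&~F2 -> 0
  row 1 [0001]: F1=0 F2=1 -> F1&~F2 -> 0
  row 2 [0010]: F1=0 F2=1 -> F1&~F2 -> 0
  row 3 [0011]: F1=0 F2=0 -> F1&~F2 -> 0
  row 4 [0100]: F1=0 F2=0 -> F1&~F2 -> 0
  row 5 [0101]: F1=0 F2=0 -> F1&~F2 -> 0
  row 6 [0110]: F1=0 F2=1 -> F1&~F2 -> 0
  row 7 [0111]: F1=0 F2=1 -> F1&~F2 -> 0
  row 8 [1000]: F1=0 F2=0 -> F1&~F2 -> 0
  row 9 [1001]: F1=1 F2=1 -> F1&~F2 -> 0
  row 10 [1010]: F1=0 F2=1 -> F1&~F2 -> 0
  row 11 [1011]: F1=1 F2=0 -> F1&~F2 -> 1
  row 12 [1100]: F1=0 F2=0 -> F1&~F2 -> 0
  row 13 [1101]: F1=1 F2=0 -> F1&~F2 -> 1
  row 14 [1110]: F1=0 F2=1 -> F1&~F2 -> 0
  row 15 [1111]: F1=1 F2=1 -> F1&~F2 -> 0
Full result column, 4 rows per line (u,v fixed per line; w,z runs 00..11 left to right):
  rows 0-3 [u,v=00]: 0000  = hex 0
  rows 4-7 [u,v=01]: 0000  = hex 0
  rows 8-11 [u,v=10]: 0001  = hex 1
  rows 12-15 [u,v=11]: 0100  = hex 4
Counterexample vector (row 0 .. row 15) = 0000000000010100
Output column grouped in 4s = 0000 0000 0001 0100 = 0x0014
Convert to decimal digit by digit (value = value*16 + digit):
  0 -> 0
  0*16 + 0 = 0
  0*16 + 1 = 1
  1*16 + 4 = 20
Decimal = 20

20


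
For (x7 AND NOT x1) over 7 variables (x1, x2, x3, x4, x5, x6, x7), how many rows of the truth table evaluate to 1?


Formula: (x7 AND NOT x1) over 7 vars (128 rows)
Evaluate each row (x1, x2, x3, x4, x5, x6, x7 as bits, MSB first):
  row 0 [0000000]: (0 AND NOT 0) -> 0
  row 1 [0000001]: (1 AND NOT 0) -> 1
  row 2 [0000010]: (0 AND NOT 0) -> 0
  row 3 [0000011]: (1 AND NOT 0) -> 1
  row 4 [0000100]: (0 AND NOT 0) -> 0
  (every remaining row is evaluated the same way; all 128 results are listed next)
Full result column, 8 rows per line (x1,x2,x3,x4 fixed per line; x5,x6,x7 runs 000..111 left to right):
  rows 0-7 [x1,x2,x3,x4=0000]: 01010101  (ones: 4)
  rows 8-15 [x1,x2,x3,x4=0001]: 01010101  (ones: 4)
  rows 16-23 [x1,x2,x3,x4=0010]: 01010101  (ones: 4)
  rows 24-31 [x1,x2,x3,x4=0011]: 01010101  (ones: 4)
  rows 32-39 [x1,x2,x3,x4=0100]: 01010101  (ones: 4)
  rows 40-47 [x1,x2,x3,x4=0101]: 01010101  (ones: 4)
  rows 48-55 [x1,x2,x3,x4=0110]: 01010101  (ones: 4)
  rows 56-63 [x1,x2,x3,x4=0111]: 01010101  (ones: 4)
  rows 64-71 [x1,x2,x3,x4=1000]: 00000000  (ones: 0)
  rows 72-79 [x1,x2,x3,x4=1001]: 00000000  (ones: 0)
  rows 80-87 [x1,x2,x3,x4=1010]: 00000000  (ones: 0)
  rows 88-95 [x1,x2,x3,x4=1011]: 00000000  (ones: 0)
  rows 96-103 [x1,x2,x3,x4=1100]: 00000000  (ones: 0)
  rows 104-111 [x1,x2,x3,x4=1101]: 00000000  (ones: 0)
  rows 112-119 [x1,x2,x3,x4=1110]: 00000000  (ones: 0)
  rows 120-127 [x1,x2,x3,x4=1111]: 00000000  (ones: 0)
Count of 1-rows = 4+4+4+4+4+4+4+4+0+0+0+0+0+0+0+0 = 32

32


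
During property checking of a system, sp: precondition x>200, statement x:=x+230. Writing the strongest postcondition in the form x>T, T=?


Formula: sp(P, x:=E) = exists old_x. (x = E[old_x/x]) AND P[old_x/x] (old_x is the value of x before the assignment; eliminate old_x by solving x = E[old_x/x] for old_x)
Step 1: Precondition P: x>200, i.e. old_x > 200
Step 2: Assignment gives x = old_x + 230, so old_x = x - 230
Step 3: Substitute into P: x - 230 > 200
Step 4: Simplify: x > 200+230 = 430

430


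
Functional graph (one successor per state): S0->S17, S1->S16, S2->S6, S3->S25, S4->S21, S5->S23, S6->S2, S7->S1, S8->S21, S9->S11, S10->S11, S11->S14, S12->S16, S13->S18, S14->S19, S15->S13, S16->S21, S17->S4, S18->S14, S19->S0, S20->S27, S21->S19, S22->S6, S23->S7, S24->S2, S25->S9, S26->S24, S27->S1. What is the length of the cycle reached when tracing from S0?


Trace from S0 until a state repeats:
  S0 -> S17 -> S4 -> S21 -> S19 -> S0
S0 first seen at step 0, revisited at step 5.
Cycle length = 5 - 0 = 5

5


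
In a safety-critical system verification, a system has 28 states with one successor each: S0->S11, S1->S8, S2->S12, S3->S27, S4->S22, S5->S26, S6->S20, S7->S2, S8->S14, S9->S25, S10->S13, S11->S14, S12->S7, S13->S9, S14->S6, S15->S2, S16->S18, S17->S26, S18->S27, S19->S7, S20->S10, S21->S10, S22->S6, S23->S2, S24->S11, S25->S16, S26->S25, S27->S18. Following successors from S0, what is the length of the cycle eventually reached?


Trace from S0 until a state repeats:
  S0 -> S11 -> S14 -> S6 -> S20 -> S10 -> S13 -> S9 -> S25 -> S16 -> S18 -> S27 -> S18
S18 first seen at step 10, revisited at step 12.
Cycle length = 12 - 10 = 2

2


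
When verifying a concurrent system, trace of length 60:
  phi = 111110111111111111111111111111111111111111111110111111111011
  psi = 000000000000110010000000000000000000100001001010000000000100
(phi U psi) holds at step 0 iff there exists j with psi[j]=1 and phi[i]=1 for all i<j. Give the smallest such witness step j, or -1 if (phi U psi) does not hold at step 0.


(phi U psi) at 0: need smallest j with psi[j]=1 and phi[i]=1 for all i in [0,j).
Scan from step 0:
  step 0: phi=1, psi=0 -> continue
  step 1: phi=1, psi=0 -> continue
  step 2: phi=1, psi=0 -> continue
  step 3: phi=1, psi=0 -> continue
  step 5: phi=0 -> phi-prefix broken from here
  step 12: psi=1 but phi already failed -> not a witness
  step 13: psi=1 but phi already failed -> not a witness
  step 16: psi=1 but phi already failed -> not a witness
  step 36: psi=1 but phi already failed -> not a witness
  step 41: psi=1 but phi already failed -> not a witness
  step 44: psi=1 but phi already failed -> not a witness
  step 46: psi=1 but phi already failed -> not a witness
  step 57: psi=1 but phi already failed -> not a witness
  end of trace: no witness -> -1
Witness step = -1

-1


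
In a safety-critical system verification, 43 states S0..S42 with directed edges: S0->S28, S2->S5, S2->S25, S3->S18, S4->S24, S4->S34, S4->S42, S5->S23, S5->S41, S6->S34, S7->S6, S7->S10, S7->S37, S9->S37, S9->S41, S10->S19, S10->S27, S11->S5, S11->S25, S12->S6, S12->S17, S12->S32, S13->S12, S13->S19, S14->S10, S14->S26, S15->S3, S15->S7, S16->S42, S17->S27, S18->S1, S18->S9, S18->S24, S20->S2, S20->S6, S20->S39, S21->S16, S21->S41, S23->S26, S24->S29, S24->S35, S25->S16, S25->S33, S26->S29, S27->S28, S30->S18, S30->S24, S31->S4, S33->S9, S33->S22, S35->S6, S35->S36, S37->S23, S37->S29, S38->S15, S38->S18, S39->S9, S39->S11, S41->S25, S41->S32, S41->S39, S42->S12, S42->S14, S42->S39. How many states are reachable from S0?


BFS from S0:
  layer 0: {S0}
  layer 1: {S28}
Reachable set: {S0, S28}
Count = 2

2


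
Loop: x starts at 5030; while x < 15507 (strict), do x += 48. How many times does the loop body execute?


Step 1: x goes from 5030 toward 15507 by 48; the body runs while x<15507, so iterations = ceil((bound-start)/step)
Step 2: Distance=10477
Step 3: ceil(10477/48)=219

219


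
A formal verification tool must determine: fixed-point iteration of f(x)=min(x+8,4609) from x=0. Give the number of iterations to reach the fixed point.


Step 1: x=0, cap=4609, increment=8
Step 2: x grows by 8 each step until capped at 4609; fixed point is x=4609
Step 3: iterations = ceil(4609/8) = 577

577


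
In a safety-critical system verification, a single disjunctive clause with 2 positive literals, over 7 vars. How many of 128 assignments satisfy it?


Step 1: Total=2^7=128
Step 2: Unsat when all 2 false: 2^5=32
Step 3: Sat=128-32=96

96


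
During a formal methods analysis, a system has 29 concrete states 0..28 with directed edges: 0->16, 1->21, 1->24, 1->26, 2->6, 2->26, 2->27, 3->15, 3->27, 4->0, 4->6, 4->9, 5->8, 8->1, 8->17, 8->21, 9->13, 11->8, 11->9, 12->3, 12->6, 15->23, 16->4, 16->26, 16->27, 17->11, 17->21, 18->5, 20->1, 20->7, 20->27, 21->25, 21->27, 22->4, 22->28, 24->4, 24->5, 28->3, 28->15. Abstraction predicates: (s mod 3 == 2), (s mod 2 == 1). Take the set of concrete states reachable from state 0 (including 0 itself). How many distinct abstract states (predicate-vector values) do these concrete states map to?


BFS from 0:
Concrete reachable: {0, 4, 6, 9, 13, 16, 26, 27}
Abstract via predicates (s mod 3 == 2), (s mod 2 == 1):
  (0,0) <- {0, 4, 6, 16}
  (0,1) <- {9, 13, 27}
  (1,0) <- {26}
Distinct abstract states = 3

3


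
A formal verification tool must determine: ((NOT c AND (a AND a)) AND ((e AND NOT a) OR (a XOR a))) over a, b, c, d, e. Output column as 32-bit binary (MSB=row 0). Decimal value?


Formula: ((NOT c AND (a AND a)) AND ((e AND NOT a) OR (a XOR a))) over a, b, c, d, e (32 rows)
Evaluate each row (bits = a,b,c,d,e, MSB first):
  row 0 [00000]: ((NOT 0 AND (0 AND 0)) AND ((0 AND NOT 0) OR (0 XOR 0))) -> 0
  row 1 [00001]: ((NOT 0 AND (0 AND 0)) AND ((1 AND NOT 0) OR (0 XOR 0))) -> 0
  row 2 [00010]: ((NOT 0 AND (0 AND 0)) AND ((0 AND NOT 0) OR (0 XOR 0))) -> 0
  row 3 [00011]: ((NOT 0 AND (0 AND 0)) AND ((1 AND NOT 0) OR (0 XOR 0))) -> 0
  row 4 [00100]: ((NOT 1 AND (0 AND 0)) AND ((0 AND NOT 0) OR (0 XOR 0))) -> 0
  row 5 [00101]: ((NOT 1 AND (0 AND 0)) AND ((1 AND NOT 0) OR (0 XOR 0))) -> 0
  row 6 [00110]: ((NOT 1 AND (0 AND 0)) AND ((0 AND NOT 0) OR (0 XOR 0))) -> 0
  row 7 [00111]: ((NOT 1 AND (0 AND 0)) AND ((1 AND NOT 0) OR (0 XOR 0))) -> 0
  row 8 [01000]: ((NOT 0 AND (0 AND 0)) AND ((0 AND NOT 0) OR (0 XOR 0))) -> 0
  row 9 [01001]: ((NOT 0 AND (0 AND 0)) AND ((1 AND NOT 0) OR (0 XOR 0))) -> 0
  row 10 [01010]: ((NOT 0 AND (0 AND 0)) AND ((0 AND NOT 0) OR (0 XOR 0))) -> 0
  row 11 [01011]: ((NOT 0 AND (0 AND 0)) AND ((1 AND NOT 0) OR (0 XOR 0))) -> 0
  row 12 [01100]: ((NOT 1 AND (0 AND 0)) AND ((0 AND NOT 0) OR (0 XOR 0))) -> 0
  row 13 [01101]: ((NOT 1 AND (0 AND 0)) AND ((1 AND NOT 0) OR (0 XOR 0))) -> 0
  row 14 [01110]: ((NOT 1 AND (0 AND 0)) AND ((0 AND NOT 0) OR (0 XOR 0))) -> 0
  row 15 [01111]: ((NOT 1 AND (0 AND 0)) AND ((1 AND NOT 0) OR (0 XOR 0))) -> 0
  row 16 [10000]: ((NOT 0 AND (1 AND 1)) AND ((0 AND NOT 1) OR (1 XOR 1))) -> 0
  row 17 [10001]: ((NOT 0 AND (1 AND 1)) AND ((1 AND NOT 1) OR (1 XOR 1))) -> 0
  row 18 [10010]: ((NOT 0 AND (1 AND 1)) AND ((0 AND NOT 1) OR (1 XOR 1))) -> 0
  row 19 [10011]: ((NOT 0 AND (1 AND 1)) AND ((1 AND NOT 1) OR (1 XOR 1))) -> 0
  row 20 [10100]: ((NOT 1 AND (1 AND 1)) AND ((0 AND NOT 1) OR (1 XOR 1))) -> 0
  row 21 [10101]: ((NOT 1 AND (1 AND 1)) AND ((1 AND NOT 1) OR (1 XOR 1))) -> 0
  row 22 [10110]: ((NOT 1 AND (1 AND 1)) AND ((0 AND NOT 1) OR (1 XOR 1))) -> 0
  row 23 [10111]: ((NOT 1 AND (1 AND 1)) AND ((1 AND NOT 1) OR (1 XOR 1))) -> 0
  row 24 [11000]: ((NOT 0 AND (1 AND 1)) AND ((0 AND NOT 1) OR (1 XOR 1))) -> 0
  row 25 [11001]: ((NOT 0 AND (1 AND 1)) AND ((1 AND NOT 1) OR (1 XOR 1))) -> 0
  row 26 [11010]: ((NOT 0 AND (1 AND 1)) AND ((0 AND NOT 1) OR (1 XOR 1))) -> 0
  row 27 [11011]: ((NOT 0 AND (1 AND 1)) AND ((1 AND NOT 1) OR (1 XOR 1))) -> 0
  row 28 [11100]: ((NOT 1 AND (1 AND 1)) AND ((0 AND NOT 1) OR (1 XOR 1))) -> 0
  row 29 [11101]: ((NOT 1 AND (1 AND 1)) AND ((1 AND NOT 1) OR (1 XOR 1))) -> 0
  row 30 [11110]: ((NOT 1 AND (1 AND 1)) AND ((0 AND NOT 1) OR (1 XOR 1))) -> 0
  row 31 [11111]: ((NOT 1 AND (1 AND 1)) AND ((1 AND NOT 1) OR (1 XOR 1))) -> 0
Full result column, 4 rows per line (a,b,c fixed per line; d,e runs 00..11 left to right):
  rows 0-3 [a,b,c=000]: 0000  = hex 0
  rows 4-7 [a,b,c=001]: 0000  = hex 0
  rows 8-11 [a,b,c=010]: 0000  = hex 0
  rows 12-15 [a,b,c=011]: 0000  = hex 0
  rows 16-19 [a,b,c=100]: 0000  = hex 0
  rows 20-23 [a,b,c=101]: 0000  = hex 0
  rows 24-27 [a,b,c=110]: 0000  = hex 0
  rows 28-31 [a,b,c=111]: 0000  = hex 0
Output column (row 0 .. row 31) = 00000000000000000000000000000000
Output column grouped in 4s = 0000 0000 0000 0000 0000 0000 0000 0000 = 0x00000000
Convert to decimal digit by digit (value = value*16 + digit):
  0 -> 0
  0*16 + 0 = 0
  0*16 + 0 = 0
  0*16 + 0 = 0
  0*16 + 0 = 0
  0*16 + 0 = 0
  0*16 + 0 = 0
  0*16 + 0 = 0
Decimal = 0

0


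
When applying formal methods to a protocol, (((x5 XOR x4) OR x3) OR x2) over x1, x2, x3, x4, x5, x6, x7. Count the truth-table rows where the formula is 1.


Formula: (((x5 XOR x4) OR x3) OR x2) over 7 vars (128 rows)
Evaluate each row (x1, x2, x3, x4, x5, x6, x7 as bits, MSB first):
  row 0 [0000000]: (((0 XOR 0) OR 0) OR 0) -> 0
  row 1 [0000001]: (((0 XOR 0) OR 0) OR 0) -> 0
  row 2 [0000010]: (((0 XOR 0) OR 0) OR 0) -> 0
  row 3 [0000011]: (((0 XOR 0) OR 0) OR 0) -> 0
  row 4 [0000100]: (((1 XOR 0) OR 0) OR 0) -> 1
  (every remaining row is evaluated the same way; all 128 results are listed next)
Full result column, 8 rows per line (x1,x2,x3,x4 fixed per line; x5,x6,x7 runs 000..111 left to right):
  rows 0-7 [x1,x2,x3,x4=0000]: 00001111  (ones: 4)
  rows 8-15 [x1,x2,x3,x4=0001]: 11110000  (ones: 4)
  rows 16-23 [x1,x2,x3,x4=0010]: 11111111  (ones: 8)
  rows 24-31 [x1,x2,x3,x4=0011]: 11111111  (ones: 8)
  rows 32-39 [x1,x2,x3,x4=0100]: 11111111  (ones: 8)
  rows 40-47 [x1,x2,x3,x4=0101]: 11111111  (ones: 8)
  rows 48-55 [x1,x2,x3,x4=0110]: 11111111  (ones: 8)
  rows 56-63 [x1,x2,x3,x4=0111]: 11111111  (ones: 8)
  rows 64-71 [x1,x2,x3,x4=1000]: 00001111  (ones: 4)
  rows 72-79 [x1,x2,x3,x4=1001]: 11110000  (ones: 4)
  rows 80-87 [x1,x2,x3,x4=1010]: 11111111  (ones: 8)
  rows 88-95 [x1,x2,x3,x4=1011]: 11111111  (ones: 8)
  rows 96-103 [x1,x2,x3,x4=1100]: 11111111  (ones: 8)
  rows 104-111 [x1,x2,x3,x4=1101]: 11111111  (ones: 8)
  rows 112-119 [x1,x2,x3,x4=1110]: 11111111  (ones: 8)
  rows 120-127 [x1,x2,x3,x4=1111]: 11111111  (ones: 8)
Count of 1-rows = 4+4+8+8+8+8+8+8+4+4+8+8+8+8+8+8 = 112

112


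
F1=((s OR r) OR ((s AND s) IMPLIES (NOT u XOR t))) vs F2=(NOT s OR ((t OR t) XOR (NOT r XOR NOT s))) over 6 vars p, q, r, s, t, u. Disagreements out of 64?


F1 = ((s OR r) OR ((s AND s) IMPLIES (NOT u XOR t)))
F2 = (NOT s OR ((t OR t) XOR (NOT r XOR NOT s)))
Evaluate both on each of 64 rows (bits = p,q,r,s,t,u):
  row 0 [000000]: F1=1 F2=1 -> 0
  row 1 [000001]: F1=1 F2=1 -> 0
  row 2 [000010]: F1=1 F2=1 -> 0
  row 3 [000011]: F1=1 F2=1 -> 0
  row 4 [000100]: F1=1 F2=1 -> 0
  (every remaining row is evaluated the same way; all 64 results are listed next)
Full result column, 8 rows per line (p,q,r fixed per line; s,t,u runs 000..111 left to right):
  rows 0-7 [p,q,r=000]: 00000011  (ones: 2)
  rows 8-15 [p,q,r=001]: 00001100  (ones: 2)
  rows 16-23 [p,q,r=010]: 00000011  (ones: 2)
  rows 24-31 [p,q,r=011]: 00001100  (ones: 2)
  rows 32-39 [p,q,r=100]: 00000011  (ones: 2)
  rows 40-47 [p,q,r=101]: 00001100  (ones: 2)
  rows 48-55 [p,q,r=110]: 00000011  (ones: 2)
  rows 56-63 [p,q,r=111]: 00001100  (ones: 2)
Disagreements = 2+2+2+2+2+2+2+2 = 16

16


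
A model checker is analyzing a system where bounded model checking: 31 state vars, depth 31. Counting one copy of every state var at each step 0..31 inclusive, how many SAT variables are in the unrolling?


BMC unrolls to depth k, creating one copy of each state var for steps 0..k.
Step count = 31 + 1 = 32 (steps 0 through 31)
Vars per step = 31
Total = 31 * 32 = 992

992


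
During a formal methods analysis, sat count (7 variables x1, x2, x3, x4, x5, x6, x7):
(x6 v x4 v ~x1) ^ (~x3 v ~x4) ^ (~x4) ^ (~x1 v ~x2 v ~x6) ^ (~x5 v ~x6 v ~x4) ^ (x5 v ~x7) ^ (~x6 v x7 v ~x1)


CNF with 7 clauses over 7 vars (128 assignments).
An assignment satisfies CNF iff every clause has >=1 true literal.
Check each row (bits = x1,x2,x3,x4,x5,x6,x7; clause T/F shown):
  row 0 [0000000]: clauses=TTTTTTT -> 1
  row 1 [0000001]: clauses=TTTTTFT -> 0
  row 2 [0000010]: clauses=TTTTTTT -> 1
  row 3 [0000011]: clauses=TTTTTFT -> 0
  row 4 [0000100]: clauses=TTTTTTT -> 1
  (every remaining row is evaluated the same way; all 128 results are listed next)
Full result column, 8 rows per line (x1,x2,x3,x4 fixed per line; x5,x6,x7 runs 000..111 left to right):
  rows 0-7 [x1,x2,x3,x4=0000]: 10101111  (ones: 6)
  rows 8-15 [x1,x2,x3,x4=0001]: 00000000  (ones: 0)
  rows 16-23 [x1,x2,x3,x4=0010]: 10101111  (ones: 6)
  rows 24-31 [x1,x2,x3,x4=0011]: 00000000  (ones: 0)
  rows 32-39 [x1,x2,x3,x4=0100]: 10101111  (ones: 6)
  rows 40-47 [x1,x2,x3,x4=0101]: 00000000  (ones: 0)
  rows 48-55 [x1,x2,x3,x4=0110]: 10101111  (ones: 6)
  rows 56-63 [x1,x2,x3,x4=0111]: 00000000  (ones: 0)
  rows 64-71 [x1,x2,x3,x4=1000]: 00000001  (ones: 1)
  rows 72-79 [x1,x2,x3,x4=1001]: 00000000  (ones: 0)
  rows 80-87 [x1,x2,x3,x4=1010]: 00000001  (ones: 1)
  rows 88-95 [x1,x2,x3,x4=1011]: 00000000  (ones: 0)
  rows 96-103 [x1,x2,x3,x4=1100]: 00000000  (ones: 0)
  rows 104-111 [x1,x2,x3,x4=1101]: 00000000  (ones: 0)
  rows 112-119 [x1,x2,x3,x4=1110]: 00000000  (ones: 0)
  rows 120-127 [x1,x2,x3,x4=1111]: 00000000  (ones: 0)
Satisfying assignments = 6+0+6+0+6+0+6+0+1+0+1+0+0+0+0+0 = 26

26


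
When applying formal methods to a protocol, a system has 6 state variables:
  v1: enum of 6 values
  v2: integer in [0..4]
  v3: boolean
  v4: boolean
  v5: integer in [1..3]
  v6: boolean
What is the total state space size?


State space = product of domain sizes of all variables.
Domain sizes:
  v1 (enum of 6 values): 6
  v2 (integer in [0..4]): 5
  v3 (boolean): 2
  v4 (boolean): 2
  v5 (integer in [1..3]): 3
  v6 (boolean): 2
Product = 6 * 5 * 2 * 2 * 3 * 2 = 720

720


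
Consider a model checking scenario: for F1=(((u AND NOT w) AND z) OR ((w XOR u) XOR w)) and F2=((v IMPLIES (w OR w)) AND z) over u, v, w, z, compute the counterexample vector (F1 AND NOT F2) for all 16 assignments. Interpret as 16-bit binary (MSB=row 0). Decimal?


F1 = (((u AND NOT w) AND z) OR ((w XOR u) XOR w))
F2 = ((v IMPLIES (w OR w)) AND z)
Counterexample to F1=>F2 is where F1=1 and F2=0.
Evaluate each row (bits = u,v,w,z, MSB first):
  row 0 [0000]: F1=0 F2=0 -> F1&~F2 -> 0
  row 1 [0001]: F1=0 F2=1 -> F1&~F2 -> 0
  row 2 [0010]: F1=0 F2=0 -> F1&~F2 -> 0
  row 3 [0011]: F1=0 F2=1 -> F1&~F2 -> 0
  row 4 [0100]: F1=0 F2=0 -> F1&~F2 -> 0
  row 5 [0101]: F1=0 F2=0 -> F1&~F2 -> 0
  row 6 [0110]: F1=0 F2=0 -> F1&~F2 -> 0
  row 7 [0111]: F1=0 F2=1 -> F1&~F2 -> 0
  row 8 [1000]: F1=1 F2=0 -> F1&~F2 -> 1
  row 9 [1001]: F1=1 F2=1 -> F1&~F2 -> 0
  row 10 [1010]: F1=1 F2=0 -> F1&~F2 -> 1
  row 11 [1011]: F1=1 F2=1 -> F1&~F2 -> 0
  row 12 [1100]: F1=1 F2=0 -> F1&~F2 -> 1
  row 13 [1101]: F1=1 F2=0 -> F1&~F2 -> 1
  row 14 [1110]: F1=1 F2=0 -> F1&~F2 -> 1
  row 15 [1111]: F1=1 F2=1 -> F1&~F2 -> 0
Full result column, 4 rows per line (u,v fixed per line; w,z runs 00..11 left to right):
  rows 0-3 [u,v=00]: 0000  = hex 0
  rows 4-7 [u,v=01]: 0000  = hex 0
  rows 8-11 [u,v=10]: 1010  = hex A
  rows 12-15 [u,v=11]: 1110  = hex E
Counterexample vector (row 0 .. row 15) = 0000000010101110
Output column grouped in 4s = 0000 0000 1010 1110 = 0x00AE
Convert to decimal digit by digit (value = value*16 + digit):
  0 -> 0
  0*16 + 0 = 0
  0*16 + 10 (A) = 10
  10*16 + 14 (E) = 174
Decimal = 174

174


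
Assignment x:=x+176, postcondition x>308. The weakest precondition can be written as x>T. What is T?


Formula: wp(x:=E, P) = P[E/x] (substitute E for x in postcondition)
Step 1: Postcondition: x>308
Step 2: Substitute x+176 for x: x+176>308
Step 3: Solve for x: x > 308-176 = 132

132


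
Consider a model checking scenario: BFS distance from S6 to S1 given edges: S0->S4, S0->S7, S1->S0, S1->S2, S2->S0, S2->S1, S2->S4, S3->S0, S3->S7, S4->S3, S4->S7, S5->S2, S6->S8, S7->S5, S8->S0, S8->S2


BFS layer-by-layer from S6:
  dist 0: {S6}
  dist 1: {S8}
  dist 2: {S0, S2}
  dist 3: {S1, S4, S7}
  -> S1 reached at distance 3
Shortest path length = 3

3


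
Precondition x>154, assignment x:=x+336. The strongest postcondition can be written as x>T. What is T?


Formula: sp(P, x:=E) = exists old_x. (x = E[old_x/x]) AND P[old_x/x] (old_x is the value of x before the assignment; eliminate old_x by solving x = E[old_x/x] for old_x)
Step 1: Precondition P: x>154, i.e. old_x > 154
Step 2: Assignment gives x = old_x + 336, so old_x = x - 336
Step 3: Substitute into P: x - 336 > 154
Step 4: Simplify: x > 154+336 = 490

490


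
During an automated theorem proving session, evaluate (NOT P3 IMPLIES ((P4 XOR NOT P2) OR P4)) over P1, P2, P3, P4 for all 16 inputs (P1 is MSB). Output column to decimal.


Formula: (NOT P3 IMPLIES ((P4 XOR NOT P2) OR P4)) over P1, P2, P3, P4 (16 rows)
Evaluate each row (bits = P1,P2,P3,P4, MSB first):
  row 0 [0000]: (NOT 0 IMPLIES ((0 XOR NOT 0) OR 0)) -> 1
  row 1 [0001]: (NOT 0 IMPLIES ((1 XOR NOT 0) OR 1)) -> 1
  row 2 [0010]: (NOT 1 IMPLIES ((0 XOR NOT 0) OR 0)) -> 1
  row 3 [0011]: (NOT 1 IMPLIES ((1 XOR NOT 0) OR 1)) -> 1
  row 4 [0100]: (NOT 0 IMPLIES ((0 XOR NOT 1) OR 0)) -> 0
  row 5 [0101]: (NOT 0 IMPLIES ((1 XOR NOT 1) OR 1)) -> 1
  row 6 [0110]: (NOT 1 IMPLIES ((0 XOR NOT 1) OR 0)) -> 1
  row 7 [0111]: (NOT 1 IMPLIES ((1 XOR NOT 1) OR 1)) -> 1
  row 8 [1000]: (NOT 0 IMPLIES ((0 XOR NOT 0) OR 0)) -> 1
  row 9 [1001]: (NOT 0 IMPLIES ((1 XOR NOT 0) OR 1)) -> 1
  row 10 [1010]: (NOT 1 IMPLIES ((0 XOR NOT 0) OR 0)) -> 1
  row 11 [1011]: (NOT 1 IMPLIES ((1 XOR NOT 0) OR 1)) -> 1
  row 12 [1100]: (NOT 0 IMPLIES ((0 XOR NOT 1) OR 0)) -> 0
  row 13 [1101]: (NOT 0 IMPLIES ((1 XOR NOT 1) OR 1)) -> 1
  row 14 [1110]: (NOT 1 IMPLIES ((0 XOR NOT 1) OR 0)) -> 1
  row 15 [1111]: (NOT 1 IMPLIES ((1 XOR NOT 1) OR 1)) -> 1
Full result column, 4 rows per line (P1,P2 fixed per line; P3,P4 runs 00..11 left to right):
  rows 0-3 [P1,P2=00]: 1111  = hex F
  rows 4-7 [P1,P2=01]: 0111  = hex 7
  rows 8-11 [P1,P2=10]: 1111  = hex F
  rows 12-15 [P1,P2=11]: 0111  = hex 7
Output column (row 0 .. row 15) = 1111011111110111
Output column grouped in 4s = 1111 0111 1111 0111 = 0xF7F7
Convert to decimal digit by digit (value = value*16 + digit):
  F -> 15
  15*16 + 7 = 247
  247*16 + 15 (F) = 3967
  3967*16 + 7 = 63479
Decimal = 63479

63479


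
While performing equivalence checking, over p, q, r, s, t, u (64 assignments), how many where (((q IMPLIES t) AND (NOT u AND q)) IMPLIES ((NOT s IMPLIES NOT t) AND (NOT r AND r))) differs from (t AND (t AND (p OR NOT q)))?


F1 = (((q IMPLIES t) AND (NOT u AND q)) IMPLIES ((NOT s IMPLIES NOT t) AND (NOT r AND r)))
F2 = (t AND (t AND (p OR NOT q)))
Evaluate both on each of 64 rows (bits = p,q,r,s,t,u):
  row 0 [000000]: F1=1 F2=0 (differ) -> 1
  row 1 [000001]: F1=1 F2=0 (differ) -> 1
  row 2 [000010]: F1=1 F2=1 -> 0
  row 3 [000011]: F1=1 F2=1 -> 0
  row 4 [000100]: F1=1 F2=0 (differ) -> 1
  (every remaining row is evaluated the same way; all 64 results are listed next)
Full result column, 8 rows per line (p,q,r fixed per line; s,t,u runs 000..111 left to right):
  rows 0-7 [p,q,r=000]: 11001100  (ones: 4)
  rows 8-15 [p,q,r=001]: 11001100  (ones: 4)
  rows 16-23 [p,q,r=010]: 11011101  (ones: 6)
  rows 24-31 [p,q,r=011]: 11011101  (ones: 6)
  rows 32-39 [p,q,r=100]: 11001100  (ones: 4)
  rows 40-47 [p,q,r=101]: 11001100  (ones: 4)
  rows 48-55 [p,q,r=110]: 11101110  (ones: 6)
  rows 56-63 [p,q,r=111]: 11101110  (ones: 6)
Disagreements = 4+4+6+6+4+4+6+6 = 40

40


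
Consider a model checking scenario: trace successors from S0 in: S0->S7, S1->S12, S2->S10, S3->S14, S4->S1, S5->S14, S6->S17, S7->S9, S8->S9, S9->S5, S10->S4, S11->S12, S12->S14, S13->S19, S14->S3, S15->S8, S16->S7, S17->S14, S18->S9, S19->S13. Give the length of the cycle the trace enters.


Trace from S0 until a state repeats:
  S0 -> S7 -> S9 -> S5 -> S14 -> S3 -> S14
S14 first seen at step 4, revisited at step 6.
Cycle length = 6 - 4 = 2

2
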